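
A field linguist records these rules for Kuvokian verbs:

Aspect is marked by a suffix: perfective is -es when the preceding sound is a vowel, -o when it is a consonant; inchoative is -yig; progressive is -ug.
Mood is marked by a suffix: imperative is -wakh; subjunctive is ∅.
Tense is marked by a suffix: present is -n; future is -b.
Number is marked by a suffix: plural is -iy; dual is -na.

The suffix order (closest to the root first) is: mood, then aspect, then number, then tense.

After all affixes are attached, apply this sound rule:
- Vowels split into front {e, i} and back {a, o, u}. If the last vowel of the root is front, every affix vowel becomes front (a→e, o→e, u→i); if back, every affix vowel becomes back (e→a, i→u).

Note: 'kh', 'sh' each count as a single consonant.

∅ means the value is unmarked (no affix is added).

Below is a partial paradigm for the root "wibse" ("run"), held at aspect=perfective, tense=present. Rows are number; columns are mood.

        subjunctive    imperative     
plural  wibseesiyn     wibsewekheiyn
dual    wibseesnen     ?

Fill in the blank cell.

Attach mood imperative -wakh → wibsewakh.
Attach aspect perfective -o (after consonant 'kh') → wibsewakho.
Attach number dual -na → wibsewakhona.
Attach tense present -n → wibsewakhonan.
Apply vowel harmony: wibsewakhonan → wibsewekhenen.

wibsewekhenen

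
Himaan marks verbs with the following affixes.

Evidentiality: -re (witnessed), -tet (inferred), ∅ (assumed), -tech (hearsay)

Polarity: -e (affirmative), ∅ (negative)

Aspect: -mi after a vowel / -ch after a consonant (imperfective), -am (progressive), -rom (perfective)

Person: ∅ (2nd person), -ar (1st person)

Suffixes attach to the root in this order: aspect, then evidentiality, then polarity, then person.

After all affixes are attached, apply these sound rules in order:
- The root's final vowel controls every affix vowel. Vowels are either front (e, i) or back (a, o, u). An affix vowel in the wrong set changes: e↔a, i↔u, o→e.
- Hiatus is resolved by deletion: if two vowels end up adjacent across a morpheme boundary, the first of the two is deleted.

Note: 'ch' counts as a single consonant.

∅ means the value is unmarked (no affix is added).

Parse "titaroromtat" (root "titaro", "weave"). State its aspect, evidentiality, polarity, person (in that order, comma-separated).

perfective, inferred, negative, 2nd person

Segment: titaro-rom-tet.
aspect: -rom → perfective.
evidentiality: -tet → inferred.
polarity: ∅ → negative.
person: ∅ → 2nd person.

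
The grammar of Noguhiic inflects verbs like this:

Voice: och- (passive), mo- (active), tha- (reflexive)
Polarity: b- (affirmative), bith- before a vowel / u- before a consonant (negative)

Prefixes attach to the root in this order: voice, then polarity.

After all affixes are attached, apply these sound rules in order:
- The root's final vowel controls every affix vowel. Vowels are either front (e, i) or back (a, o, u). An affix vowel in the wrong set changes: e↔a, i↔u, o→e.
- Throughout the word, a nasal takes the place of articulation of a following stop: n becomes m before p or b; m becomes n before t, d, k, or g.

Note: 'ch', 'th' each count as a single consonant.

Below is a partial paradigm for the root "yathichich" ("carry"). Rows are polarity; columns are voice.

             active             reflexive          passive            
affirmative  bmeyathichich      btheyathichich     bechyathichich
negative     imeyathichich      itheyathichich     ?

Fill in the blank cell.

bithechyathichich

Attach voice passive och- → ochyathichich.
Attach polarity negative bith- (before vowel 'o') → bithochyathichich.
Apply vowel harmony: bithochyathichich → bithechyathichich.
Nasal assimilation: no change.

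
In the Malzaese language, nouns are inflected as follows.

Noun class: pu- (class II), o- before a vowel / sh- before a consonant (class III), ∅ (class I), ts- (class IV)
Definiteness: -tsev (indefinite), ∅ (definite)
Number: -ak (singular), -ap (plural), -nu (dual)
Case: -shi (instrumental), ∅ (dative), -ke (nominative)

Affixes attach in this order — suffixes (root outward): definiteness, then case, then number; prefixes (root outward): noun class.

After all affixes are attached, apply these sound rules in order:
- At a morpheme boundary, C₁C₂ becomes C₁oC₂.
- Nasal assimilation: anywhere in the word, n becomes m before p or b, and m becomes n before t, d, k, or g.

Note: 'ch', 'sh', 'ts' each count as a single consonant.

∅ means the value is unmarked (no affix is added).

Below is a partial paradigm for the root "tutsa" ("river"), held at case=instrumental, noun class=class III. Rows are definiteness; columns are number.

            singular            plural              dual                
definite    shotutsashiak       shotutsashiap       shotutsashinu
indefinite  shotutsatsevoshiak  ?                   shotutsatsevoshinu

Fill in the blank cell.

shotutsatsevoshiap

Attach definiteness indefinite -tsev → tutsatsev.
Attach case instrumental -shi → tutsatsevshi.
Attach noun class class III sh- (before consonant 't') → shtutsatsevshi.
Attach number plural -ap → shtutsatsevshiap.
Apply epenthesis: shtutsatsevshiap → shotutsatsevoshiap.
Nasal assimilation: no change.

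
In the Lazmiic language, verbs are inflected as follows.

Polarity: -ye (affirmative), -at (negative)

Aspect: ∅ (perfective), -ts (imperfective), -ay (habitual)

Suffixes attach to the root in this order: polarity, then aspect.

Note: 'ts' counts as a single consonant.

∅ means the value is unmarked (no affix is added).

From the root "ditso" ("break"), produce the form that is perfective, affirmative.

Attach polarity affirmative -ye → ditsoye.
aspect = perfective: zero marking, form stays ditsoye.

ditsoye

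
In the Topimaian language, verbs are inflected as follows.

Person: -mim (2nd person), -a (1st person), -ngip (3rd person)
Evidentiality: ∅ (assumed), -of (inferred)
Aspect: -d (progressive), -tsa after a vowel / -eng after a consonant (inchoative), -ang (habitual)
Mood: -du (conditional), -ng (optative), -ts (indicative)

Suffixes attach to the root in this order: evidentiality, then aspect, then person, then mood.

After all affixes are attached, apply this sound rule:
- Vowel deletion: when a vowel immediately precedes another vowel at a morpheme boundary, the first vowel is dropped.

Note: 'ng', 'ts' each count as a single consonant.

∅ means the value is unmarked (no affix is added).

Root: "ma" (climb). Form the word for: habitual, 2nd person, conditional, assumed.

mangmimdu

evidentiality = assumed: zero marking, form stays ma.
Attach aspect habitual -ang → maang.
Attach person 2nd person -mim → maangmim.
Attach mood conditional -du → maangmimdu.
Apply vowel deletion: maangmimdu → mangmimdu.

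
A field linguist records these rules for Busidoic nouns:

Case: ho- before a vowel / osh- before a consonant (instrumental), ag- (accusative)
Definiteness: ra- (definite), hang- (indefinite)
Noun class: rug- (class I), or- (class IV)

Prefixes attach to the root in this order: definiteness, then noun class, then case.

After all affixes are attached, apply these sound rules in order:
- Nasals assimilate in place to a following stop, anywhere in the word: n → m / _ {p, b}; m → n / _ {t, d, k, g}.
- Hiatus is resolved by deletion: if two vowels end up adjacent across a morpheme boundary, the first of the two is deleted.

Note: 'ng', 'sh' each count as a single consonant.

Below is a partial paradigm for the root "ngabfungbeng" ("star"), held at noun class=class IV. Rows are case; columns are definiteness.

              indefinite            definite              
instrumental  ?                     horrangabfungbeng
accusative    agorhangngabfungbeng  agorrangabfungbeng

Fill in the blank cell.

horhangngabfungbeng

Attach definiteness indefinite hang- → hangngabfungbeng.
Attach noun class class IV or- → orhangngabfungbeng.
Attach case instrumental ho- (before vowel 'o') → hoorhangngabfungbeng.
Nasal assimilation: no change.
Apply vowel deletion: hoorhangngabfungbeng → horhangngabfungbeng.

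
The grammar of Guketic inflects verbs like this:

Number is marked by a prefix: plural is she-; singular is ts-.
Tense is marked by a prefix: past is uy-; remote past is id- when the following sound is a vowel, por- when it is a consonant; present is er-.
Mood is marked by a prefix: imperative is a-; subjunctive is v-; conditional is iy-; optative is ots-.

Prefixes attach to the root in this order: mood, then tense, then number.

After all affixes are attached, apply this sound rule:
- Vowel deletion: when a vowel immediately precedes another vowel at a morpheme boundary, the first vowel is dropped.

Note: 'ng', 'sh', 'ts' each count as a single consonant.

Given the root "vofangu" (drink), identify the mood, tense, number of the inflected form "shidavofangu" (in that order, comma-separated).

Segment: she-id-a-vofangu.
mood: a- → imperative.
tense: id/por- → remote past.
number: she- → plural.

imperative, remote past, plural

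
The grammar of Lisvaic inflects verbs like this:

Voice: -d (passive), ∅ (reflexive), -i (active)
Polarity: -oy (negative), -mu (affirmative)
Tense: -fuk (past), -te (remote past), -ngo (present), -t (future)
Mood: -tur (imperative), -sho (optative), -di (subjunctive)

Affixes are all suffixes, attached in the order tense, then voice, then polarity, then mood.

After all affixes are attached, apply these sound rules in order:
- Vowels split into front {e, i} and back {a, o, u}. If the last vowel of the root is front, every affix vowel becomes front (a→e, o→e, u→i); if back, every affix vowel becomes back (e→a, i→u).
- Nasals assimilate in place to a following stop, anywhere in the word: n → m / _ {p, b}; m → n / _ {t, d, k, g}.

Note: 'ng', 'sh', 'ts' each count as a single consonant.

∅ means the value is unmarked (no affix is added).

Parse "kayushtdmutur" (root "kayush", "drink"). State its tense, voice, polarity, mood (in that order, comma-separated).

future, passive, affirmative, imperative

Segment: kayush-t-d-mu-tur.
tense: -t → future.
voice: -d → passive.
polarity: -mu → affirmative.
mood: -tur → imperative.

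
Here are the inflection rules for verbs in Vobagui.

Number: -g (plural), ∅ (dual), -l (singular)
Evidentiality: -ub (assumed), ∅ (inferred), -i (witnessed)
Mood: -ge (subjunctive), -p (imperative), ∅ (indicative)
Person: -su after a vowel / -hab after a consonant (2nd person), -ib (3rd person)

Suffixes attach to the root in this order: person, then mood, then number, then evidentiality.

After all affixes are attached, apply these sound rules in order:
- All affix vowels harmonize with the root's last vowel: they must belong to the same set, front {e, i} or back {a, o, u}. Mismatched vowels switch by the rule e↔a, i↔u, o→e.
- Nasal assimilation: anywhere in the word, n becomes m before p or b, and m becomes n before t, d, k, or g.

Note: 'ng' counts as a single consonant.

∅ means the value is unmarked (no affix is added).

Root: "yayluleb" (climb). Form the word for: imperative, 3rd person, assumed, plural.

yaylulebibpgib

Attach person 3rd person -ib → yaylulebib.
Attach mood imperative -p → yaylulebibp.
Attach number plural -g → yaylulebibpg.
Attach evidentiality assumed -ub → yaylulebibpgub.
Apply vowel harmony: yaylulebibpgub → yaylulebibpgib.
Nasal assimilation: no change.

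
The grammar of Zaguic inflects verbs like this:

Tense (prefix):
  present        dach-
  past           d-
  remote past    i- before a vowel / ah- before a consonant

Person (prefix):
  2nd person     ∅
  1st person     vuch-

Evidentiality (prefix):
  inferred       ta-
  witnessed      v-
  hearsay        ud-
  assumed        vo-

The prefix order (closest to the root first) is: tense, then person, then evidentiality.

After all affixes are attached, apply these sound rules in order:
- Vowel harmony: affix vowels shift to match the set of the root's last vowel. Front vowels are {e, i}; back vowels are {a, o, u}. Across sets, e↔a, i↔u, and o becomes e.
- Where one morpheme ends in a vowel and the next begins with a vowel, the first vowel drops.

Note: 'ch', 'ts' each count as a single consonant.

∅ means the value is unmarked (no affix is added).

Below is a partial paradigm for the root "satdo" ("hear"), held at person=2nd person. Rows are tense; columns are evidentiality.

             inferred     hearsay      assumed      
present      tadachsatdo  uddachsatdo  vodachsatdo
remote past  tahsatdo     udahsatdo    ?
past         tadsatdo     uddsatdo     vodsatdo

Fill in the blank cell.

Attach tense remote past ah- (before consonant 's') → ahsatdo.
person = 2nd person: zero marking, form stays ahsatdo.
Attach evidentiality assumed vo- → voahsatdo.
Vowel harmony: no change.
Apply vowel deletion: voahsatdo → vahsatdo.

vahsatdo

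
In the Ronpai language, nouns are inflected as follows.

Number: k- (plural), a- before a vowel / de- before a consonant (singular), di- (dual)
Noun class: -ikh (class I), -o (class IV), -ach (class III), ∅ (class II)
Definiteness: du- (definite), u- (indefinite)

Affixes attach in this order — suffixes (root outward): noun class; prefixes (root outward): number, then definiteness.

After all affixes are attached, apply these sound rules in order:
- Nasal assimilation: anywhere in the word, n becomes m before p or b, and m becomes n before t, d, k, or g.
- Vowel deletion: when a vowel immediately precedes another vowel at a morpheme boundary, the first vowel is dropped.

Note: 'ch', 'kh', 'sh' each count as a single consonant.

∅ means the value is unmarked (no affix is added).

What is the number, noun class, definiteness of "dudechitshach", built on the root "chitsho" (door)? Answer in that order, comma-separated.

singular, class III, definite

Segment: du-de-chitsho-ach.
number: a/de- → singular.
noun class: -ach → class III.
definiteness: du- → definite.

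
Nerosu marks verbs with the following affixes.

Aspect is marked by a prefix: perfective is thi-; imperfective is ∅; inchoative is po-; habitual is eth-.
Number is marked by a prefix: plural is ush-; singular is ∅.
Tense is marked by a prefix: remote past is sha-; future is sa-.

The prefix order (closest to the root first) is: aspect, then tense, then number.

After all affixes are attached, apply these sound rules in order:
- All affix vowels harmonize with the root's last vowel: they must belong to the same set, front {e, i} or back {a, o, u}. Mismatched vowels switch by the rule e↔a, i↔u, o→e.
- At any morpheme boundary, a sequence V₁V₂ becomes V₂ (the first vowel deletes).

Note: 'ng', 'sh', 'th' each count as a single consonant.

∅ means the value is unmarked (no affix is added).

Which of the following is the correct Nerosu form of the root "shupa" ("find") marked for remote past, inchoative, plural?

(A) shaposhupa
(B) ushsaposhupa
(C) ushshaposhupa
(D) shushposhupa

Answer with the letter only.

C

Attach aspect inchoative po- → poshupa.
Attach tense remote past sha- → shaposhupa.
Attach number plural ush- → ushshaposhupa.
Vowel harmony: no change.
Vowel deletion: no change.
So the correct form is ushshaposhupa, option (C).
(B) ushsaposhupa is wrong: it uses future instead of remote past for tense.
(A) shaposhupa is wrong: it uses singular instead of plural for number.
(D) shushposhupa is wrong: it has the affixes in the wrong order.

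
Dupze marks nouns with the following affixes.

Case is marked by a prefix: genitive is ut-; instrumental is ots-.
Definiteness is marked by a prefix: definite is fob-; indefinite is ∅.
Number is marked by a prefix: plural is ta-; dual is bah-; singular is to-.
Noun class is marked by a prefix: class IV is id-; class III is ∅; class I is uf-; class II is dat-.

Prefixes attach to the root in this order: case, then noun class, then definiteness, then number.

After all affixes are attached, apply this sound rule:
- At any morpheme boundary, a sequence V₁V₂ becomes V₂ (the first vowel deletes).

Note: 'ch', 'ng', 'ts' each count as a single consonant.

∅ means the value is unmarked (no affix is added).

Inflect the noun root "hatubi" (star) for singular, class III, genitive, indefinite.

tuthatubi

Attach case genitive ut- → uthatubi.
noun class = class III: zero marking, form stays uthatubi.
definiteness = indefinite: zero marking, form stays uthatubi.
Attach number singular to- → touthatubi.
Apply vowel deletion: touthatubi → tuthatubi.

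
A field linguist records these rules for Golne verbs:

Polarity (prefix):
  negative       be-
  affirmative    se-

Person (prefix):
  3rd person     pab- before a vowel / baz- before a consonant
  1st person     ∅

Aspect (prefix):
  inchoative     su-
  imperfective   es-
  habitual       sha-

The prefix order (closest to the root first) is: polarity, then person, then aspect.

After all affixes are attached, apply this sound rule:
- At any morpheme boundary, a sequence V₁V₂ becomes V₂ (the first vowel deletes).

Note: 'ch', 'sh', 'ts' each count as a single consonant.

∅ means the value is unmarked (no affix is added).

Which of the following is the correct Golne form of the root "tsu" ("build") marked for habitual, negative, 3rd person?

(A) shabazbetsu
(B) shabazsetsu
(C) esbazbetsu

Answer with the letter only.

A

Attach polarity negative be- → betsu.
Attach person 3rd person baz- (before consonant 'b') → bazbetsu.
Attach aspect habitual sha- → shabazbetsu.
Vowel deletion: no change.
So the correct form is shabazbetsu, option (A).
(B) shabazsetsu is wrong: it uses affirmative instead of negative for polarity.
(C) esbazbetsu is wrong: it uses imperfective instead of habitual for aspect.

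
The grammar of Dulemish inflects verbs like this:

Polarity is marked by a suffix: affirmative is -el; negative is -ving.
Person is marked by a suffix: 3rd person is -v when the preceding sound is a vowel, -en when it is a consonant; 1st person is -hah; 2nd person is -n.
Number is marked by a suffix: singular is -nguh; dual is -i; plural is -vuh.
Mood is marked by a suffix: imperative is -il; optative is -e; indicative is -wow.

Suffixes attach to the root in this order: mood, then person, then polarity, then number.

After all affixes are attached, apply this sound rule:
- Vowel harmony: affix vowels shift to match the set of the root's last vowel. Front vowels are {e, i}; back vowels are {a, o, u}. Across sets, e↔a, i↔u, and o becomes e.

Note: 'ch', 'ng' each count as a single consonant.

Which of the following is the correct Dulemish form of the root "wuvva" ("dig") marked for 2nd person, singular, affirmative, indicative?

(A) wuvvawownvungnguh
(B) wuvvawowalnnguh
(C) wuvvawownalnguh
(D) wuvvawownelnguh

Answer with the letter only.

Attach mood indicative -wow → wuvvawow.
Attach person 2nd person -n → wuvvawown.
Attach polarity affirmative -el → wuvvawownel.
Attach number singular -nguh → wuvvawownelnguh.
Apply vowel harmony: wuvvawownelnguh → wuvvawownalnguh.
So the correct form is wuvvawownalnguh, option (C).
(B) wuvvawowalnnguh is wrong: it has the affixes in the wrong order.
(D) wuvvawownelnguh is wrong: it fails to apply the sound rule(s).
(A) wuvvawownvungnguh is wrong: it uses negative instead of affirmative for polarity.

C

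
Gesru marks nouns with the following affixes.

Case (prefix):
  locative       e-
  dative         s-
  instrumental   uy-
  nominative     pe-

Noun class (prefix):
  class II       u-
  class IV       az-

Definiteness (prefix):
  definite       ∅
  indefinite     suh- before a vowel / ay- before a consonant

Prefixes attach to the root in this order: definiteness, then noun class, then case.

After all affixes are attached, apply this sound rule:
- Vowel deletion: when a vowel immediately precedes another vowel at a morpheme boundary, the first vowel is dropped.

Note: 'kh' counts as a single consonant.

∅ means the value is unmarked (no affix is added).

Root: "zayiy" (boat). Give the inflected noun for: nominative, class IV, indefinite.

pazayzayiy

Attach definiteness indefinite ay- (before consonant 'z') → ayzayiy.
Attach noun class class IV az- → azayzayiy.
Attach case nominative pe- → peazayzayiy.
Apply vowel deletion: peazayzayiy → pazayzayiy.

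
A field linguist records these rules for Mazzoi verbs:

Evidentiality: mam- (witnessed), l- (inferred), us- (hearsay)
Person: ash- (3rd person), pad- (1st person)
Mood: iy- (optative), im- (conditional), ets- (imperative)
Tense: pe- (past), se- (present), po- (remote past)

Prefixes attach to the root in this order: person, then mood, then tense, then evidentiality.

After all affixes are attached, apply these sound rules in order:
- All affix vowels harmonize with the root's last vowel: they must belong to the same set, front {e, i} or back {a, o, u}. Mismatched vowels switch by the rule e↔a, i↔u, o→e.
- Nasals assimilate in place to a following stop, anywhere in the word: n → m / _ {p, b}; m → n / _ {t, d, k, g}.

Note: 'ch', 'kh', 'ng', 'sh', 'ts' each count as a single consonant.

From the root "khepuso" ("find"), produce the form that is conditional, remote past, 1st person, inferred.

Attach person 1st person pad- → padkhepuso.
Attach mood conditional im- → impadkhepuso.
Attach tense remote past po- → poimpadkhepuso.
Attach evidentiality inferred l- → lpoimpadkhepuso.
Apply vowel harmony: lpoimpadkhepuso → lpoumpadkhepuso.
Nasal assimilation: no change.

lpoumpadkhepuso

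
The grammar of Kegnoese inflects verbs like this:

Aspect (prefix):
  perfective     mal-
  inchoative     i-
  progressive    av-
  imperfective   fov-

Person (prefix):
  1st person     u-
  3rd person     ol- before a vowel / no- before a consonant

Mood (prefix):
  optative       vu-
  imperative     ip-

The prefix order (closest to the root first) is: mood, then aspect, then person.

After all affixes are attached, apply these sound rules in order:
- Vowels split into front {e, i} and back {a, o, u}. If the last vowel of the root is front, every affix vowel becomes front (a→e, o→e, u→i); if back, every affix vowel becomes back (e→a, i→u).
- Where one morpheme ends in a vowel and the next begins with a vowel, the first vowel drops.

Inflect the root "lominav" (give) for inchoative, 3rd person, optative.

oluvulominav

Attach mood optative vu- → vulominav.
Attach aspect inchoative i- → ivulominav.
Attach person 3rd person ol- (before vowel 'i') → olivulominav.
Apply vowel harmony: olivulominav → oluvulominav.
Vowel deletion: no change.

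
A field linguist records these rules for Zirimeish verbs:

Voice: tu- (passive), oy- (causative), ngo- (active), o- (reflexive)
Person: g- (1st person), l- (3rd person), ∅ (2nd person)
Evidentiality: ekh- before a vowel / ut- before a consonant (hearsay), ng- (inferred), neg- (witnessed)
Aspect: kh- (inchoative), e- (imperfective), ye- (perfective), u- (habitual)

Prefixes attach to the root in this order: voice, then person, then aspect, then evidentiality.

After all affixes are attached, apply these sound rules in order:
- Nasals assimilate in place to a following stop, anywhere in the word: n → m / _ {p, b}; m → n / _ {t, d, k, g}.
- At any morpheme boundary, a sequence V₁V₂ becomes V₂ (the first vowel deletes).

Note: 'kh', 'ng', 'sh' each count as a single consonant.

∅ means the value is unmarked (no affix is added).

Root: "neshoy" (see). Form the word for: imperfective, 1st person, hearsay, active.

ekhegngoneshoy

Attach voice active ngo- → ngoneshoy.
Attach person 1st person g- → gngoneshoy.
Attach aspect imperfective e- → egngoneshoy.
Attach evidentiality hearsay ekh- (before vowel 'e') → ekhegngoneshoy.
Nasal assimilation: no change.
Vowel deletion: no change.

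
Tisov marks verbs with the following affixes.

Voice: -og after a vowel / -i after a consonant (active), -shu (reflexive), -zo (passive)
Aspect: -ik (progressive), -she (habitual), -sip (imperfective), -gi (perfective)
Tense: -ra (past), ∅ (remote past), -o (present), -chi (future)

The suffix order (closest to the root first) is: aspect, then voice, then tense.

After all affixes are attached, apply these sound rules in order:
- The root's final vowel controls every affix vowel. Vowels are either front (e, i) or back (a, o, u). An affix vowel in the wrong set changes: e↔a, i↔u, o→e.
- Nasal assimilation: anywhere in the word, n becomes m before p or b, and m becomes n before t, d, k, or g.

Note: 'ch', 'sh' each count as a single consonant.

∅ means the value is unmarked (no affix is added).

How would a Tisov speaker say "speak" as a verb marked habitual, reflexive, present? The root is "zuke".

zukesheshie

Attach aspect habitual -she → zukeshe.
Attach voice reflexive -shu → zukesheshu.
Attach tense present -o → zukesheshuo.
Apply vowel harmony: zukesheshuo → zukesheshie.
Nasal assimilation: no change.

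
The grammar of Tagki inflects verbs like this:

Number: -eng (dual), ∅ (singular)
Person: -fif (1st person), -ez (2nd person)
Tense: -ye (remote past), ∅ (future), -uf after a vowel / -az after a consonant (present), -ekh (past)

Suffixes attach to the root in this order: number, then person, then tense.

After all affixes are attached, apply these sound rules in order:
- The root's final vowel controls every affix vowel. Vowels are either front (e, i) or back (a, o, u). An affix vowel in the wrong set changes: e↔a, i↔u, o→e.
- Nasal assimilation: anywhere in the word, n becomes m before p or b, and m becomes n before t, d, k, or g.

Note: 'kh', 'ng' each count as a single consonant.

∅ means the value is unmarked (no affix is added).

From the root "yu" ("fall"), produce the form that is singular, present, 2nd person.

yuazaz

number = singular: zero marking, form stays yu.
Attach person 2nd person -ez → yuez.
Attach tense present -az (after consonant 'z') → yuezaz.
Apply vowel harmony: yuezaz → yuazaz.
Nasal assimilation: no change.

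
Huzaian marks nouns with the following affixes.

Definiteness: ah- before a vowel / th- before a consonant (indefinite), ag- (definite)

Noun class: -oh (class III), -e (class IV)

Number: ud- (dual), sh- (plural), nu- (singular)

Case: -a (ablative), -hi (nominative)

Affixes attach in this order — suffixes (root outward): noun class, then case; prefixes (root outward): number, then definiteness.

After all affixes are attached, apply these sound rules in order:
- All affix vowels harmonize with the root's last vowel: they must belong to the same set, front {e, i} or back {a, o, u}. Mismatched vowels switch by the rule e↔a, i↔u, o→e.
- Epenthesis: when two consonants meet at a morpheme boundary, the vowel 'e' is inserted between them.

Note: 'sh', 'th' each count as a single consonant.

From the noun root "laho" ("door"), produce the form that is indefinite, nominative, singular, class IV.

Attach number singular nu- → nulaho.
Attach definiteness indefinite th- (before consonant 'n') → thnulaho.
Attach noun class class IV -e → thnulahoe.
Attach case nominative -hi → thnulahoehi.
Apply vowel harmony: thnulahoehi → thnulahoahu.
Apply epenthesis: thnulahoahu → thenulahoahu.

thenulahoahu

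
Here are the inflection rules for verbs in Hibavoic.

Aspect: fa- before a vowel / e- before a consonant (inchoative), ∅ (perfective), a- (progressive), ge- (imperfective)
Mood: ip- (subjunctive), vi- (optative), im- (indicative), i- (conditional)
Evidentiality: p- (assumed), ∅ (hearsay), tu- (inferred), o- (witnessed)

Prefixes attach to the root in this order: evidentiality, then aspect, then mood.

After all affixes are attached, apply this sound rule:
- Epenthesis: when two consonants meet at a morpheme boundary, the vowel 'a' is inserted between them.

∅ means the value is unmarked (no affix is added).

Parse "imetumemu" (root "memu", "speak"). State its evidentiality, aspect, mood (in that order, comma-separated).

Segment: im-e-tu-memu.
evidentiality: tu- → inferred.
aspect: fa/e- → inchoative.
mood: im- → indicative.

inferred, inchoative, indicative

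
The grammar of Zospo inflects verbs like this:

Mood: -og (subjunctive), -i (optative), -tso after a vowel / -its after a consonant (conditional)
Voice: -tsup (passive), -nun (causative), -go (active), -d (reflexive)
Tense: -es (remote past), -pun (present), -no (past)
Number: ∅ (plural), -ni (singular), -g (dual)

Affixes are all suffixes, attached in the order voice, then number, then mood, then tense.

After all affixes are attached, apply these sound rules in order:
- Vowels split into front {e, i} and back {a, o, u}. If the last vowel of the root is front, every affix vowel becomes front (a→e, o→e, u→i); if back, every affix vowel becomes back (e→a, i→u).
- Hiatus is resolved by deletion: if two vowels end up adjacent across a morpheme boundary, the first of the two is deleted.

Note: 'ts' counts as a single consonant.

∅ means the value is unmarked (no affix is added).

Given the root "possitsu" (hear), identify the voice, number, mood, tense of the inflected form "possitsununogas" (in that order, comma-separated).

causative, plural, subjunctive, remote past

Segment: possitsu-nun-og-es.
voice: -nun → causative.
number: ∅ → plural.
mood: -og → subjunctive.
tense: -es → remote past.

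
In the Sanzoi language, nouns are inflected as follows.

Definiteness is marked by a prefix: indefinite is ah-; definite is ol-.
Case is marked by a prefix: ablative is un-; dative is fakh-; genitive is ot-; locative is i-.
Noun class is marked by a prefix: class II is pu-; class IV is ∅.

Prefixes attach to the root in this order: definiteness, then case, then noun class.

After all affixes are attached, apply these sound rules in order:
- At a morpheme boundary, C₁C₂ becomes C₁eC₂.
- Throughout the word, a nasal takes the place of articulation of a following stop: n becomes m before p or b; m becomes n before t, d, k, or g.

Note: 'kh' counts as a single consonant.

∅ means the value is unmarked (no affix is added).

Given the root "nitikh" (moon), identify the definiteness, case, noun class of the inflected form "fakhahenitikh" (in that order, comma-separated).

Segment: fakh-ah-nitikh.
definiteness: ah- → indefinite.
case: fakh- → dative.
noun class: ∅ → class IV.

indefinite, dative, class IV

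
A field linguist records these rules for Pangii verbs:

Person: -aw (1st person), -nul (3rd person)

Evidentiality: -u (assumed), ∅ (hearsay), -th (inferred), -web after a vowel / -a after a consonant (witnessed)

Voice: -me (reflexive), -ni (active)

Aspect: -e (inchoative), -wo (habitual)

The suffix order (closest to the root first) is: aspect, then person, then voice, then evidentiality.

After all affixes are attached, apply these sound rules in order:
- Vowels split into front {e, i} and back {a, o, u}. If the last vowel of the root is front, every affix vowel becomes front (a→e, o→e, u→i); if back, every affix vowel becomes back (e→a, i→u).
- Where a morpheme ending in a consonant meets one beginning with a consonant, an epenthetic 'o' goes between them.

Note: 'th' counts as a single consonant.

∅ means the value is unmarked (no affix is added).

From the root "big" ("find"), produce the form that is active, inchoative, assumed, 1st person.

bigeewonii

Attach aspect inchoative -e → bige.
Attach person 1st person -aw → bigeaw.
Attach voice active -ni → bigeawni.
Attach evidentiality assumed -u → bigeawniu.
Apply vowel harmony: bigeawniu → bigeewnii.
Apply epenthesis: bigeewnii → bigeewonii.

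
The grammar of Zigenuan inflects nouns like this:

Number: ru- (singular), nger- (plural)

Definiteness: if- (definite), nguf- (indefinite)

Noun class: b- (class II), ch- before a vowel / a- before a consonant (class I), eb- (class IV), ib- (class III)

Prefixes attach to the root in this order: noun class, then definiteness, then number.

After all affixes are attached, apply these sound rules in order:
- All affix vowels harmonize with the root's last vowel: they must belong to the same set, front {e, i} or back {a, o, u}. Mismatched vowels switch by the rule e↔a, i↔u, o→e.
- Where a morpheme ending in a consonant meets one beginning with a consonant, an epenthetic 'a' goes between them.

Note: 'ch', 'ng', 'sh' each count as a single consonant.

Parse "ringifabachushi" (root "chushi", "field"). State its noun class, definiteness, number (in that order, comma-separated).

Segment: ru-nguf-b-chushi.
noun class: b- → class II.
definiteness: nguf- → indefinite.
number: ru- → singular.

class II, indefinite, singular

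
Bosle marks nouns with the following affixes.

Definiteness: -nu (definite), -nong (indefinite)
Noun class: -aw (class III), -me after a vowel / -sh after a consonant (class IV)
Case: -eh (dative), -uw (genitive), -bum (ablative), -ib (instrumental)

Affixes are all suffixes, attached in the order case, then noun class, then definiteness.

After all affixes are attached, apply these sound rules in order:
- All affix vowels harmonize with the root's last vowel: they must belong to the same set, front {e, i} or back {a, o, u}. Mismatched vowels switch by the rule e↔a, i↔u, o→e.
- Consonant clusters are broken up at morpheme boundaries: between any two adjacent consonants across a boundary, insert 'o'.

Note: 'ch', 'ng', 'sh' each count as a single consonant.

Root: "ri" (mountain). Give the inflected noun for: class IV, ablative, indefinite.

Attach case ablative -bum → ribum.
Attach noun class class IV -sh (after consonant 'm') → ribumsh.
Attach definiteness indefinite -nong → ribumshnong.
Apply vowel harmony: ribumshnong → ribimshneng.
Apply epenthesis: ribimshneng → ribimoshoneng.

ribimoshoneng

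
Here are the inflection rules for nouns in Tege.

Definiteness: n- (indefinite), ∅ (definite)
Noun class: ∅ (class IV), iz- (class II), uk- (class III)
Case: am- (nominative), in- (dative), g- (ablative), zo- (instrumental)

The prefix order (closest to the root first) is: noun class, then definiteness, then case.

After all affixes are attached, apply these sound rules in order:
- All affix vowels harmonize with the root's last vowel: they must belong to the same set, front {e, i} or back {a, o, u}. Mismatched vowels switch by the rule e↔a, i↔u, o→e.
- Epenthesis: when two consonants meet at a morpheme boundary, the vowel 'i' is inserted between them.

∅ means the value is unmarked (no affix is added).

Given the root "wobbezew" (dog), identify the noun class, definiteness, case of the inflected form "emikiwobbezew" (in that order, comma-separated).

Segment: am-uk-wobbezew.
noun class: uk- → class III.
definiteness: ∅ → definite.
case: am- → nominative.

class III, definite, nominative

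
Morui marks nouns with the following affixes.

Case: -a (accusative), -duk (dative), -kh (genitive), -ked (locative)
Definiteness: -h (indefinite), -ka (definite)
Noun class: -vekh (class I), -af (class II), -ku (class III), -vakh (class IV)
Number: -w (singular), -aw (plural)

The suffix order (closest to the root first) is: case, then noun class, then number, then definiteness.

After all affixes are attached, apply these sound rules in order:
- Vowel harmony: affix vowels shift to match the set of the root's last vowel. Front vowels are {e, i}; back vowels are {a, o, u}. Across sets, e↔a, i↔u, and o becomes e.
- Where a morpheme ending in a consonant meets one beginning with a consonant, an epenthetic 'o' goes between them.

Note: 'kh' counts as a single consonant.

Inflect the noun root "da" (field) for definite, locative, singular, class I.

Attach case locative -ked → daked.
Attach noun class class I -vekh → dakedvekh.
Attach number singular -w → dakedvekhw.
Attach definiteness definite -ka → dakedvekhwka.
Apply vowel harmony: dakedvekhwka → dakadvakhwka.
Apply epenthesis: dakadvakhwka → dakadovakhowoka.

dakadovakhowoka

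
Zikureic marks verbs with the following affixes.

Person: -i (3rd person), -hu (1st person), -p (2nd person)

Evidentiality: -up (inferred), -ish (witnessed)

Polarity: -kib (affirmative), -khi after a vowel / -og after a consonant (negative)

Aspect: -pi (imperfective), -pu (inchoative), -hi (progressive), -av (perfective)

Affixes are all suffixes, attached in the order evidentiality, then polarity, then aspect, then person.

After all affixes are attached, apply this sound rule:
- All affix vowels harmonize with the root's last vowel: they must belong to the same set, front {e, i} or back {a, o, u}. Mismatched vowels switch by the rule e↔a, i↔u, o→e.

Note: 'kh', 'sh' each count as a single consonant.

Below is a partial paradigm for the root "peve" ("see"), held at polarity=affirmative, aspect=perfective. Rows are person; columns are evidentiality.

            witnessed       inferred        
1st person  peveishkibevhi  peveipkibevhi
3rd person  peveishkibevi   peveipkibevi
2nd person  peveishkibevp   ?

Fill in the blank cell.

peveipkibevp

Attach evidentiality inferred -up → peveup.
Attach polarity affirmative -kib → peveupkib.
Attach aspect perfective -av → peveupkibav.
Attach person 2nd person -p → peveupkibavp.
Apply vowel harmony: peveupkibavp → peveipkibevp.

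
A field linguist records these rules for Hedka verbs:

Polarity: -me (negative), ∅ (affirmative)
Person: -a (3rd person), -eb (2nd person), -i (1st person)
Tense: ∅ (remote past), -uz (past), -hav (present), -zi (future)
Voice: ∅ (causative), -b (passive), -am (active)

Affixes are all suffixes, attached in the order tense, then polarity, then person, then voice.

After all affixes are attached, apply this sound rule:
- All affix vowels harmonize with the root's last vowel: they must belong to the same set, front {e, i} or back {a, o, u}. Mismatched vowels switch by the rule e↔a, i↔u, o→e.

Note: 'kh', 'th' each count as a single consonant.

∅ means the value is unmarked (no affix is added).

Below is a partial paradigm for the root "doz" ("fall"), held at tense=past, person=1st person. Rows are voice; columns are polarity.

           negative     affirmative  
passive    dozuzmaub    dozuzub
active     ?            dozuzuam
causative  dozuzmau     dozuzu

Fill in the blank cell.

Attach tense past -uz → dozuz.
Attach polarity negative -me → dozuzme.
Attach person 1st person -i → dozuzmei.
Attach voice active -am → dozuzmeiam.
Apply vowel harmony: dozuzmeiam → dozuzmauam.

dozuzmauam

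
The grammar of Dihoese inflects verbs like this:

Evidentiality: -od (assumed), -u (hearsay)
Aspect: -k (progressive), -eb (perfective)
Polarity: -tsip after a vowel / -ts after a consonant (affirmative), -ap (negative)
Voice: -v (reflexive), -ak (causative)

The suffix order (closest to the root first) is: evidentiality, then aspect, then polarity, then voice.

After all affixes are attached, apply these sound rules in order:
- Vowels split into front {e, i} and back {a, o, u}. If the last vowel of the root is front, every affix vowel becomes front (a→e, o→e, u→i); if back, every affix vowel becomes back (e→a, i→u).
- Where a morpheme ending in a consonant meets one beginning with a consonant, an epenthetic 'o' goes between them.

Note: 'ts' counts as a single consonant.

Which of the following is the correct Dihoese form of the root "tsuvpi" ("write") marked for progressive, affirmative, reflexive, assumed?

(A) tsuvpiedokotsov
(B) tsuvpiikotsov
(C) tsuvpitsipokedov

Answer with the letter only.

Attach evidentiality assumed -od → tsuvpiod.
Attach aspect progressive -k → tsuvpiodk.
Attach polarity affirmative -ts (after consonant 'k') → tsuvpiodkts.
Attach voice reflexive -v → tsuvpiodktsv.
Apply vowel harmony: tsuvpiodktsv → tsuvpiedktsv.
Apply epenthesis: tsuvpiedktsv → tsuvpiedokotsov.
So the correct form is tsuvpiedokotsov, option (A).
(C) tsuvpitsipokedov is wrong: it has the affixes in the wrong order.
(B) tsuvpiikotsov is wrong: it uses hearsay instead of assumed for evidentiality.

A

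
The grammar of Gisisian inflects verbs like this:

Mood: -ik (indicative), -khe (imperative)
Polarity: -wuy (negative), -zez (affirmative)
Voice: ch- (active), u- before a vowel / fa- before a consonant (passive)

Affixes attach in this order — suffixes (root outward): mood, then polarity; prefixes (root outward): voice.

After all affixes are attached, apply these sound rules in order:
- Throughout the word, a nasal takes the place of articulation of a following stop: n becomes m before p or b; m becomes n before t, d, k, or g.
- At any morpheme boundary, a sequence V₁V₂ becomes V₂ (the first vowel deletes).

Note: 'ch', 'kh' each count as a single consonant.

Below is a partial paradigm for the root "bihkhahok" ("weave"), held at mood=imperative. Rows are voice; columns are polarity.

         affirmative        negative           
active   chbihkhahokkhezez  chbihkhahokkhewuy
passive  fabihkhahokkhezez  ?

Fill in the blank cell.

fabihkhahokkhewuy

Attach voice passive fa- (before consonant 'b') → fabihkhahok.
Attach mood imperative -khe → fabihkhahokkhe.
Attach polarity negative -wuy → fabihkhahokkhewuy.
Nasal assimilation: no change.
Vowel deletion: no change.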